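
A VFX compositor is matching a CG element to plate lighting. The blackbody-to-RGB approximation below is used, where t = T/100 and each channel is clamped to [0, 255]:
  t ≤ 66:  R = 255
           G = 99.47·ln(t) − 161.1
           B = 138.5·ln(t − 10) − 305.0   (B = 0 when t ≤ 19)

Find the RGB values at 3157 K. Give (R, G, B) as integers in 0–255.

t = 3157/100 = 31.57; the t ≤ 66 branch applies.
R = 255 by definition for t ≤ 66.
G = 99.47·ln 31.57 − 161.1 = 99.47·3.4522 − 161.1 = 182.291.
B = 138.5·ln(31.57 − 10) − 305.0 = 138.5·ln 21.57 − 305.0 = 138.5·3.0713 − 305.0 = 120.376.
Rounded: (255, 182, 120).

(255, 182, 120)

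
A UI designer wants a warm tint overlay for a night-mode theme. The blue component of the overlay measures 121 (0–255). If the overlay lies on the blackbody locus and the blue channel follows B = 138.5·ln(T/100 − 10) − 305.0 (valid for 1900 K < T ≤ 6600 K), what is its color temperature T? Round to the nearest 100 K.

3200 K

ln(t − 10) = (121 + 305.0) / 138.5 = 3.0758.
t − 10 = e^3.0758 = 21.667, so t = 31.667.
T = 100·t = 3167 K → 3200 K to the nearest 100 K.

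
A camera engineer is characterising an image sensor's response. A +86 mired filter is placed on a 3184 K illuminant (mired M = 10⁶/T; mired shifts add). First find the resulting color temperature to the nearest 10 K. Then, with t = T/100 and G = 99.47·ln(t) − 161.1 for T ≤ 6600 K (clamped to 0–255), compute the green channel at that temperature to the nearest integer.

159

M_in = 10⁶/3184 = 314.07; M_out = 314.07 + (+86) = 400.07.
T_out = 10⁶/400.07 = 2499.6 K → 2500 K; t = 25.
G = 99.47·ln 25 − 161.1 = 99.47·3.2189 − 161.1 = 159.082.
Rounded: 159.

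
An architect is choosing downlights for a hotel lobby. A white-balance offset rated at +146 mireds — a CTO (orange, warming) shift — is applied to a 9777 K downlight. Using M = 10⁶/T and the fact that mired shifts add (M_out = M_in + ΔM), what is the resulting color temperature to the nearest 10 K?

4030 K

M_in = 10⁶/9777 = 102.28 mireds.
M_out = 102.28 + (+146) = 248.28 mireds.
T_out = 10⁶/248.28 = 4027.7 K → 4030 K.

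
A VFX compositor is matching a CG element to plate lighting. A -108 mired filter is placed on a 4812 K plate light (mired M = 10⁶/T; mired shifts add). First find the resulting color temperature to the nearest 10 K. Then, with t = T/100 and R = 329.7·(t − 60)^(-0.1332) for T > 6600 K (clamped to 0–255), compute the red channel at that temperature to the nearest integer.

M_in = 10⁶/4812 = 207.81; M_out = 207.81 + (-108) = 99.81.
T_out = 10⁶/99.81 = 10018.7 K → 10020 K; t = 100.2.
R = 329.7·(100.2 − 60)^(-0.1332) = 329.7·40.2^(-0.1332) = 329.7·0.61139 = 201.575.
Rounded: 202.

202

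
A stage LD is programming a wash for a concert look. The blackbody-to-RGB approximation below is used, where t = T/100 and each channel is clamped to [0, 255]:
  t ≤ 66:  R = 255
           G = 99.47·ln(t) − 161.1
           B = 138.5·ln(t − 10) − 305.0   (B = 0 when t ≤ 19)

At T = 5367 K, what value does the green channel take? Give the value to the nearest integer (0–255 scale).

t = 5367/100 = 53.67; the t ≤ 66 branch applies.
G = 99.47·ln 53.67 − 161.1 = 99.47·3.9829 − 161.1 = 235.075.
Rounded: 235.

235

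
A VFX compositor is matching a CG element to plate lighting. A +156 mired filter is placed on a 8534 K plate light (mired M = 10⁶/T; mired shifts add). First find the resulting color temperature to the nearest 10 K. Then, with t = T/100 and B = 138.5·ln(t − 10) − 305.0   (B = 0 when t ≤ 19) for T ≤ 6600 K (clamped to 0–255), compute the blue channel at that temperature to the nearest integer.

149

M_in = 10⁶/8534 = 117.18; M_out = 117.18 + (+156) = 273.18.
T_out = 10⁶/273.18 = 3660.6 K → 3660 K; t = 36.6.
B = 138.5·ln(36.6 − 10) − 305.0 = 138.5·ln 26.6 − 305.0 = 138.5·3.2809 − 305.0 = 149.406.
Rounded: 149.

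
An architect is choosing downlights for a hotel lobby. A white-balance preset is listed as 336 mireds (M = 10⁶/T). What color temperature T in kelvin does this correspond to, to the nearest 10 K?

T = 10⁶ / 336 = 2976.19 K → 2980 K.

2980 K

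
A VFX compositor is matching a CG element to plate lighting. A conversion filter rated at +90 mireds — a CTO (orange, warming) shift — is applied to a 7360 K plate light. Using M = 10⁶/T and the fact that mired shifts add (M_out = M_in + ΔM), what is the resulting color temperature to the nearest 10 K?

4430 K

M_in = 10⁶/7360 = 135.87 mireds.
M_out = 135.87 + (+90) = 225.87 mireds.
T_out = 10⁶/225.87 = 4427.3 K → 4430 K.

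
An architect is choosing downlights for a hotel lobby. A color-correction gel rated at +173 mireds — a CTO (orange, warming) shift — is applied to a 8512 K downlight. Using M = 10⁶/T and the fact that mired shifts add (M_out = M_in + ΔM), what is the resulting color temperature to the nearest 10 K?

3440 K

M_in = 10⁶/8512 = 117.48 mireds.
M_out = 117.48 + (+173) = 290.48 mireds.
T_out = 10⁶/290.48 = 3442.6 K → 3440 K.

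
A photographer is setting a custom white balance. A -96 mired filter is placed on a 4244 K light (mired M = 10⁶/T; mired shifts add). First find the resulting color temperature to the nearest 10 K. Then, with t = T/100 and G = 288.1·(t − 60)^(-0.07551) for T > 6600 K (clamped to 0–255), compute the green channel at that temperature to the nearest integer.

M_in = 10⁶/4244 = 235.63; M_out = 235.63 + (-96) = 139.63.
T_out = 10⁶/139.63 = 7162.0 K → 7160 K; t = 71.6.
G = 288.1·(71.6 − 60)^(-0.07551) = 288.1·11.6^(-0.07551) = 288.1·0.83104 = 239.423.
Rounded: 239.

239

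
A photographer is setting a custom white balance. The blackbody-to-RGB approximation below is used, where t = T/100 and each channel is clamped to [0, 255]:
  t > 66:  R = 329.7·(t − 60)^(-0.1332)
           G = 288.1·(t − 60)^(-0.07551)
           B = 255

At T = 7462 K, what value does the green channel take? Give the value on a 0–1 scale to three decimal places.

0.923

t = 7462/100 = 74.62; the t > 66 branch applies.
G = 288.1·(74.62 − 60)^(-0.07551) = 288.1·14.62^(-0.07551) = 288.1·0.81665 = 235.276.
On a 0–1 scale: 235.276/255 = 0.9227 → 0.923.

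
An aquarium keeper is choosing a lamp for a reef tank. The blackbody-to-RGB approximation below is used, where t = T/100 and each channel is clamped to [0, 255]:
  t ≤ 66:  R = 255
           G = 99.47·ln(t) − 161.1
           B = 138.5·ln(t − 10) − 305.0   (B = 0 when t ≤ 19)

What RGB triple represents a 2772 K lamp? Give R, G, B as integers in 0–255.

R=255, G=169, B=93

t = 2772/100 = 27.72; the t ≤ 66 branch applies.
R = 255 by definition for t ≤ 66.
G = 99.47·ln 27.72 − 161.1 = 99.47·3.3222 − 161.1 = 169.355.
B = 138.5·ln(27.72 − 10) − 305.0 = 138.5·ln 17.72 − 305.0 = 138.5·2.8747 − 305.0 = 93.145.
Rounded: (255, 169, 93).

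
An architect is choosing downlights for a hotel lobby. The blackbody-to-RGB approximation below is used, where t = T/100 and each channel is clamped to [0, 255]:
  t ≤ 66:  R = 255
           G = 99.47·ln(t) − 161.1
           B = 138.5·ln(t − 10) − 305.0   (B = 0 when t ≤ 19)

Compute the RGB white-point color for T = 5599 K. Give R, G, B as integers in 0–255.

R=255, G=239, B=225

t = 5599/100 = 55.99; the t ≤ 66 branch applies.
R = 255 by definition for t ≤ 66.
G = 99.47·ln 55.99 − 161.1 = 99.47·4.0252 − 161.1 = 239.284.
B = 138.5·ln(55.99 − 10) − 305.0 = 138.5·ln 45.99 − 305.0 = 138.5·3.8284 − 305.0 = 225.237.
Rounded: (255, 239, 225).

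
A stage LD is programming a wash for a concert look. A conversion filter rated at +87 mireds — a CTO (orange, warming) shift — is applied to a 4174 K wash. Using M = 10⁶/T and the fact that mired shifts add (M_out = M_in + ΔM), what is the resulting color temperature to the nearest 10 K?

M_in = 10⁶/4174 = 239.58 mireds.
M_out = 239.58 + (+87) = 326.58 mireds.
T_out = 10⁶/326.58 = 3062.1 K → 3060 K.

3060 K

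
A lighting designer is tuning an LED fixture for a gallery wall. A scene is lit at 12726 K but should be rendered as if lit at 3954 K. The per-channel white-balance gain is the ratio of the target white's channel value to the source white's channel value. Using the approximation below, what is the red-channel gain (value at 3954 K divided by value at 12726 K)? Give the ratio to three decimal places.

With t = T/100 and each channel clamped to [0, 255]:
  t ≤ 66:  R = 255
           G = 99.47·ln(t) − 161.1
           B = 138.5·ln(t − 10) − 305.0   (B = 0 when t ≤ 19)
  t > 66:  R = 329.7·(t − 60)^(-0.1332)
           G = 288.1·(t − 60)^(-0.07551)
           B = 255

1.355

At 12726 K (t = 127.26):
  R = 329.7·(127.26 − 60)^(-0.1332) = 329.7·67.26^(-0.1332) = 329.7·0.57088 = 188.218.
At 3954 K (t = 39.54):
  R = 255 by definition for t ≤ 66.
Gain = 255.000 / 188.218 = 1.3548 → 1.355.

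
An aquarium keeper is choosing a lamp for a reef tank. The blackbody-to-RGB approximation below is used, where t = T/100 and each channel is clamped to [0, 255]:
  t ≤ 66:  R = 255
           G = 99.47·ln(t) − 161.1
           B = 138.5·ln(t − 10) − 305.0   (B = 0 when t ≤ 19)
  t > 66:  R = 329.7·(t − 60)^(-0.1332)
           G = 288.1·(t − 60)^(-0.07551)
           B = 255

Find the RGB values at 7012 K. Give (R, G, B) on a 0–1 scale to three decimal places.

(0.950, 0.949, 1.000)

t = 7012/100 = 70.12; the t > 66 branch applies.
R = 329.7·(70.12 − 60)^(-0.1332) = 329.7·10.12^(-0.1332) = 329.7·0.73470 = 242.231.
G = 288.1·(70.12 − 60)^(-0.07551) = 288.1·10.12^(-0.07551) = 288.1·0.83965 = 241.903.
B = 255 by definition for t > 66.
Dividing each by 255: (0.9499, 0.9486, 1.0000) → (0.950, 0.949, 1.000).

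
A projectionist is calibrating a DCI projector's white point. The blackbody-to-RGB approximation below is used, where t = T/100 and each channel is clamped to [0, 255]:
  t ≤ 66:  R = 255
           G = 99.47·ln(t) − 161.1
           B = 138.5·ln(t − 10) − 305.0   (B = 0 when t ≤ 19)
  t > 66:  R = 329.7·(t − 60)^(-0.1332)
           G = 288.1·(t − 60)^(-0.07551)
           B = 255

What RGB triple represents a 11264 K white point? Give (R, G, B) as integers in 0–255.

(194, 214, 255)

t = 11264/100 = 112.64; the t > 66 branch applies.
R = 329.7·(112.64 − 60)^(-0.1332) = 329.7·52.64^(-0.1332) = 329.7·0.58982 = 194.464.
G = 288.1·(112.64 − 60)^(-0.07551) = 288.1·52.64^(-0.07551) = 288.1·0.74135 = 213.583.
B = 255 by definition for t > 66.
Rounded: (194, 214, 255).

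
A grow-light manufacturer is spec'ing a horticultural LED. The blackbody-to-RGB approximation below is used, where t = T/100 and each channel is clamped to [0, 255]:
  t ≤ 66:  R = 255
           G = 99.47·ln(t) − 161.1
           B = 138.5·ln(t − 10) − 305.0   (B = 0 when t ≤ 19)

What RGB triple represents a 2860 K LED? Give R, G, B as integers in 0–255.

R=255, G=172, B=100

t = 2860/100 = 28.6; the t ≤ 66 branch applies.
R = 255 by definition for t ≤ 66.
G = 99.47·ln 28.6 − 161.1 = 99.47·3.3534 − 161.1 = 172.463.
B = 138.5·ln(28.6 − 10) − 305.0 = 138.5·ln 18.6 − 305.0 = 138.5·2.9232 − 305.0 = 99.858.
Rounded: (255, 172, 100).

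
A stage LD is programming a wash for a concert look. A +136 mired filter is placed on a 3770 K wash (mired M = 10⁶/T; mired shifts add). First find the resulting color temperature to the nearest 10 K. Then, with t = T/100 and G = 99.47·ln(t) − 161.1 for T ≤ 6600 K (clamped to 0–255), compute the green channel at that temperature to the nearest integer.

159

M_in = 10⁶/3770 = 265.25; M_out = 265.25 + (+136) = 401.25.
T_out = 10⁶/401.25 = 2492.2 K → 2490 K; t = 24.9.
G = 99.47·ln 24.9 − 161.1 = 99.47·3.2149 − 161.1 = 158.683.
Rounded: 159.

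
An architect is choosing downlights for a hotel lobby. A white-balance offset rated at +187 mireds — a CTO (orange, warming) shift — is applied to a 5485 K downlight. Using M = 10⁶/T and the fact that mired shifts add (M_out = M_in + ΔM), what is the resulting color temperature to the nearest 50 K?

2700 K

M_in = 10⁶/5485 = 182.32 mireds.
M_out = 182.32 + (+187) = 369.32 mireds.
T_out = 10⁶/369.32 = 2707.7 K → 2700 K.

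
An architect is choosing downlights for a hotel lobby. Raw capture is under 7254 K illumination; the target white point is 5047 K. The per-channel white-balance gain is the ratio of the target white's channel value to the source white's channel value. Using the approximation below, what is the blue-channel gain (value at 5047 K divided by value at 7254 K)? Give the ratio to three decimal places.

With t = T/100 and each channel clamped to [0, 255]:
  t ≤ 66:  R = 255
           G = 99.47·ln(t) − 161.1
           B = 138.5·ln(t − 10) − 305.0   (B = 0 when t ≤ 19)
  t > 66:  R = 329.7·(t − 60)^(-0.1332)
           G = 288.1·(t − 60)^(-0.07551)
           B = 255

At 7254 K (t = 72.54):
  B = 255 by definition for t > 66.
At 5047 K (t = 50.47):
  B = 138.5·ln(50.47 − 10) − 305.0 = 138.5·ln 40.47 − 305.0 = 138.5·3.7006 − 305.0 = 207.528.
Gain = 207.528 / 255.000 = 0.8138 → 0.814.

0.814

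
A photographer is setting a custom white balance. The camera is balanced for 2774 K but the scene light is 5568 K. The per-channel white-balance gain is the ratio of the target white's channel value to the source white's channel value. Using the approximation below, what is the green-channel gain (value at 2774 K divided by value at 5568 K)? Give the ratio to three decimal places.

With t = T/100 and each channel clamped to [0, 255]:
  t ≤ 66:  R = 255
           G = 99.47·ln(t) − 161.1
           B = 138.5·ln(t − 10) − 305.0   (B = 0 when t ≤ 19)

At 5568 K (t = 55.68):
  G = 99.47·ln 55.68 − 161.1 = 99.47·4.0196 − 161.1 = 238.732.
At 2774 K (t = 27.74):
  G = 99.47·ln 27.74 − 161.1 = 99.47·3.3229 − 161.1 = 169.426.
Gain = 169.426 / 238.732 = 0.7097 → 0.710.

0.710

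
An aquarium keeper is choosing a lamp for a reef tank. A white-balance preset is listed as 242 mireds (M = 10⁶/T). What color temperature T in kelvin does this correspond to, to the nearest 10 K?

4130 K

T = 10⁶ / 242 = 4132.23 K → 4130 K.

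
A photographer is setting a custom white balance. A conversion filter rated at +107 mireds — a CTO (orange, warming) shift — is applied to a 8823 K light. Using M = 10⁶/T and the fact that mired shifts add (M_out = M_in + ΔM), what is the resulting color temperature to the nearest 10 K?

4540 K

M_in = 10⁶/8823 = 113.34 mireds.
M_out = 113.34 + (+107) = 220.34 mireds.
T_out = 10⁶/220.34 = 4538.4 K → 4540 K.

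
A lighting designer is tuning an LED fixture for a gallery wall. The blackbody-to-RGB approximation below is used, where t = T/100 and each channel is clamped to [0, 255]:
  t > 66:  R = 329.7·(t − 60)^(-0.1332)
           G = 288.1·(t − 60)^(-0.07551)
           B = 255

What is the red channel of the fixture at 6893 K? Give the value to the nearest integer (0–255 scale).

t = 6893/100 = 68.93; the t > 66 branch applies.
R = 329.7·(68.93 − 60)^(-0.1332) = 329.7·8.93^(-0.1332) = 329.7·0.74704 = 246.301.
Rounded: 246.

246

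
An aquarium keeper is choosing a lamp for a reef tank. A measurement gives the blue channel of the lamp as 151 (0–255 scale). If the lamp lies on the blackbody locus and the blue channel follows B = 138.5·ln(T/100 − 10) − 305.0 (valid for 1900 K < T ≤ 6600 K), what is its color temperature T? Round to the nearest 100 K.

3700 K

ln(t − 10) = (151 + 305.0) / 138.5 = 3.2924.
t − 10 = e^3.2924 = 26.908, so t = 36.908.
T = 100·t = 3691 K → 3700 K to the nearest 100 K.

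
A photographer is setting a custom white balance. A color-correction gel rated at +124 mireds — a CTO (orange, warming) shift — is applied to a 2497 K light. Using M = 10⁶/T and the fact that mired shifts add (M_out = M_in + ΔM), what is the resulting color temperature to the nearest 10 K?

M_in = 10⁶/2497 = 400.48 mireds.
M_out = 400.48 + (+124) = 524.48 mireds.
T_out = 10⁶/524.48 = 1906.6 K → 1910 K.

1910 K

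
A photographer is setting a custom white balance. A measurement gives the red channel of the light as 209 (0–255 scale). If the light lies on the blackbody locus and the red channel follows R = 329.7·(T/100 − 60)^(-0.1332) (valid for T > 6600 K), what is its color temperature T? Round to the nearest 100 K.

(t − 60)^(-0.1332) = 209/329.7 = 0.63391.
t − 60 = 0.63391^(1/-0.1332) = 0.63391^(-7.508) = 30.639, so t = 90.639.
T = 100·t = 9064 K → 9100 K to the nearest 100 K.

9100 K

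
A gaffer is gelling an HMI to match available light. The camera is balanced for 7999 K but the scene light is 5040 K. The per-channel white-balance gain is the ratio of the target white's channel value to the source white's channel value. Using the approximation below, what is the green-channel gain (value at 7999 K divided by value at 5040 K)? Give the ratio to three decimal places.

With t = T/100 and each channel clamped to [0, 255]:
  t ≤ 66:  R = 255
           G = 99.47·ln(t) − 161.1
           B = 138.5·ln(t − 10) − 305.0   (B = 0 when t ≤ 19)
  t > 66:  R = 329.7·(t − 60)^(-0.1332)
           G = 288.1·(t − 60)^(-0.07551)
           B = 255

At 5040 K (t = 50.4):
  G = 99.47·ln 50.4 − 161.1 = 99.47·3.9200 − 161.1 = 228.822.
At 7999 K (t = 79.99):
  G = 288.1·(79.99 − 60)^(-0.07551) = 288.1·19.99^(-0.07551) = 288.1·0.79758 = 229.784.
Gain = 229.784 / 228.822 = 1.0042 → 1.004.

1.004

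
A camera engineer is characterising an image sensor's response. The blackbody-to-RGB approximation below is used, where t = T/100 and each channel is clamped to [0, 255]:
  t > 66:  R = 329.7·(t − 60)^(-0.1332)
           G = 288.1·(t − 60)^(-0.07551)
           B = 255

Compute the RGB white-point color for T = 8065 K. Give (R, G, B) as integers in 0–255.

t = 8065/100 = 80.65; the t > 66 branch applies.
R = 329.7·(80.65 − 60)^(-0.1332) = 329.7·20.65^(-0.1332) = 329.7·0.66812 = 220.278.
G = 288.1·(80.65 − 60)^(-0.07551) = 288.1·20.65^(-0.07551) = 288.1·0.79563 = 229.221.
B = 255 by definition for t > 66.
Rounded: (220, 229, 255).

(220, 229, 255)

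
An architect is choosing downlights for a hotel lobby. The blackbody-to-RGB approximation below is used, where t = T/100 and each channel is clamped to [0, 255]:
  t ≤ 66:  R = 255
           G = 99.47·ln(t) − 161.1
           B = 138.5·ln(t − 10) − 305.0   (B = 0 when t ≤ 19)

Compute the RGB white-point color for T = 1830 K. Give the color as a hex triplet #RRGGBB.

t = 1830/100 = 18.3; the t ≤ 66 branch applies.
R = 255 by definition for t ≤ 66.
G = 99.47·ln 18.3 − 161.1 = 99.47·2.9069 − 161.1 = 128.049.
t = 18.3 ≤ 19, so B = 0.
Rounded: (255, 128, 0).
In hex: #FF8000.

#FF8000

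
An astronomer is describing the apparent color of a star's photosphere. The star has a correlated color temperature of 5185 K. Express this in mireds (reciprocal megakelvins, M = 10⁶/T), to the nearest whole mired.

M = 10⁶ / 5185 = 192.864 → 193 mireds.

193 mireds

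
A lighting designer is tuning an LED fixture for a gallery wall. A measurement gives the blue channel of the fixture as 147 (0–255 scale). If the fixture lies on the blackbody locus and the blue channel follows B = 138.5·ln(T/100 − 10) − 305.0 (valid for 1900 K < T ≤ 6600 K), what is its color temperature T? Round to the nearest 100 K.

ln(t − 10) = (147 + 305.0) / 138.5 = 3.2635.
t − 10 = e^3.2635 = 26.142, so t = 36.142.
T = 100·t = 3614 K → 3600 K to the nearest 100 K.

3600 K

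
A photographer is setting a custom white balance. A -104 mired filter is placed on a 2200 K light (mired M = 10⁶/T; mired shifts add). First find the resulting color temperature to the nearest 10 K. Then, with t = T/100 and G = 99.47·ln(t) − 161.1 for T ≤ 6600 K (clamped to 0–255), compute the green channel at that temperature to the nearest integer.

172

M_in = 10⁶/2200 = 454.55; M_out = 454.55 + (-104) = 350.55.
T_out = 10⁶/350.55 = 2852.7 K → 2850 K; t = 28.5.
G = 99.47·ln 28.5 − 161.1 = 99.47·3.3499 − 161.1 = 172.115.
Rounded: 172.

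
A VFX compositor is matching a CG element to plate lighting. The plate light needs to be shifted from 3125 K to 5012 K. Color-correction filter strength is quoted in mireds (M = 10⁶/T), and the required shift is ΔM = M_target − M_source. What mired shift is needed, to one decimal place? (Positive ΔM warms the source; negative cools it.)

-120.5 mireds

M_source = 10⁶/3125 = 320.000; M_target = 10⁶/5012 = 199.521.
ΔM = 199.521 − 320.000 = -120.479 → -120.5 mireds, a cooling shift.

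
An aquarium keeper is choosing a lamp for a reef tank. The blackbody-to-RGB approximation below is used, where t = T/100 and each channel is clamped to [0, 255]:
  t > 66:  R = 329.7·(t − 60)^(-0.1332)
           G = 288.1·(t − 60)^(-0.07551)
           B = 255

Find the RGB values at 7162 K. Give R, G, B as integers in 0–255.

R=238, G=239, B=255

t = 7162/100 = 71.62; the t > 66 branch applies.
R = 329.7·(71.62 − 60)^(-0.1332) = 329.7·11.62^(-0.1332) = 329.7·0.72130 = 237.812.
G = 288.1·(71.62 − 60)^(-0.07551) = 288.1·11.62^(-0.07551) = 288.1·0.83093 = 239.392.
B = 255 by definition for t > 66.
Rounded: (238, 239, 255).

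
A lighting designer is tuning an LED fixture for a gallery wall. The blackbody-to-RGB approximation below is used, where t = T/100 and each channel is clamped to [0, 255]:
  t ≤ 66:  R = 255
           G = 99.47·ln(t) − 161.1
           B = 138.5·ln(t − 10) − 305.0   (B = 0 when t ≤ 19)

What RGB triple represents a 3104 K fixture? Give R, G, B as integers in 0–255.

R=255, G=181, B=117

t = 3104/100 = 31.04; the t ≤ 66 branch applies.
R = 255 by definition for t ≤ 66.
G = 99.47·ln 31.04 − 161.1 = 99.47·3.4353 − 161.1 = 180.607.
B = 138.5·ln(31.04 − 10) − 305.0 = 138.5·ln 21.04 − 305.0 = 138.5·3.0464 − 305.0 = 116.930.
Rounded: (255, 181, 117).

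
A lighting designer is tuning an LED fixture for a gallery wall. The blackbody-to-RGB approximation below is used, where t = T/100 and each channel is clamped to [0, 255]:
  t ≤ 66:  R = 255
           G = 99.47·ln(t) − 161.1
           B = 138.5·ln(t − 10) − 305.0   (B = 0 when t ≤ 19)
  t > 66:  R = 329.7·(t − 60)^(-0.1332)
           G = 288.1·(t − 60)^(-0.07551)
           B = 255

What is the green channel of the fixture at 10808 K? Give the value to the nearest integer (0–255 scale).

t = 10808/100 = 108.08; the t > 66 branch applies.
G = 288.1·(108.08 − 60)^(-0.07551) = 288.1·48.08^(-0.07551) = 288.1·0.74644 = 215.049.
Rounded: 215.

215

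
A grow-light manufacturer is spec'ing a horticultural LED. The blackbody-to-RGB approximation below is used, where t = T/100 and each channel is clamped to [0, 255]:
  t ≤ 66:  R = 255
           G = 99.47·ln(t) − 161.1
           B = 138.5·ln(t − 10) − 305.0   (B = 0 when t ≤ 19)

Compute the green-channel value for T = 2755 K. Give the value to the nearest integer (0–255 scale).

t = 2755/100 = 27.55; the t ≤ 66 branch applies.
G = 99.47·ln 27.55 − 161.1 = 99.47·3.3160 − 161.1 = 168.743.
Rounded: 169.

169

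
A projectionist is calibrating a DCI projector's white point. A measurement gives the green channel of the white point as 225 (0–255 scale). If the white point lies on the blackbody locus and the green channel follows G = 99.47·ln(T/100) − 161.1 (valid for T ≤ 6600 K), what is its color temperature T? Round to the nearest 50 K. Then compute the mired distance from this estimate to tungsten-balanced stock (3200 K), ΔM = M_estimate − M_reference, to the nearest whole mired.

ln t = (225 + 161.1) / 99.47 = 3.8816.
t = e^3.8816 = 48.500.
T = 100·t = 4850 K → 4850 K to the nearest 50 K.
M_estimate = 10⁶/4850 = 206.19; M_reference = 10⁶/3200 = 312.50.
ΔM = 206.19 − 312.50 = -106.31 → -106 mireds.

-106 mireds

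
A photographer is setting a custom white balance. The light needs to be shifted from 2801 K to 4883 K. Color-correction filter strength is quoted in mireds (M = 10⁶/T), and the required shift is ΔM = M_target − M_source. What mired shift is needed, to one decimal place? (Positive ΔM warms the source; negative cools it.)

-152.2 mireds

M_source = 10⁶/2801 = 357.015; M_target = 10⁶/4883 = 204.792.
ΔM = 204.792 − 357.015 = -152.223 → -152.2 mireds, a cooling shift.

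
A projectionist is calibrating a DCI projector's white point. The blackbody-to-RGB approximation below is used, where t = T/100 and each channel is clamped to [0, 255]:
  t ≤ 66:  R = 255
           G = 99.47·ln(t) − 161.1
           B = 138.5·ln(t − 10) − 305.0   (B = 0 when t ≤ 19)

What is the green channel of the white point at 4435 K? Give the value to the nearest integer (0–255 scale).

216

t = 4435/100 = 44.35; the t ≤ 66 branch applies.
G = 99.47·ln 44.35 − 161.1 = 99.47·3.7921 − 161.1 = 216.101.
Rounded: 216.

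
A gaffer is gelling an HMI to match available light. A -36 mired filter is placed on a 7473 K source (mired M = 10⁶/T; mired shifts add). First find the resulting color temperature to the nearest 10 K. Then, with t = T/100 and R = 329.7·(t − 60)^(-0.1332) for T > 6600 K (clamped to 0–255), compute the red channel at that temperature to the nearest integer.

200

M_in = 10⁶/7473 = 133.82; M_out = 133.82 + (-36) = 97.82.
T_out = 10⁶/97.82 = 10223.4 K → 10220 K; t = 102.2.
R = 329.7·(102.2 − 60)^(-0.1332) = 329.7·42.2^(-0.1332) = 329.7·0.60745 = 200.275.
Rounded: 200.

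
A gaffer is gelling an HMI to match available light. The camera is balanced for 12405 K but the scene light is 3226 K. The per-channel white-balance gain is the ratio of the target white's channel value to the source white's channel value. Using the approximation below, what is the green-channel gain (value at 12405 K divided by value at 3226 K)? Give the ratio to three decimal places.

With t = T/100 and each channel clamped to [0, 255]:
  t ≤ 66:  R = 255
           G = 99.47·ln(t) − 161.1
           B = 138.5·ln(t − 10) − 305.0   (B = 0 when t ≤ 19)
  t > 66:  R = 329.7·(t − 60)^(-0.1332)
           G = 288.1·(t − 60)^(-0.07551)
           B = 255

1.141

At 3226 K (t = 32.26):
  G = 99.47·ln 32.26 − 161.1 = 99.47·3.4738 − 161.1 = 184.442.
At 12405 K (t = 124.05):
  G = 288.1·(124.05 − 60)^(-0.07551) = 288.1·64.05^(-0.07551) = 288.1·0.73045 = 210.442.
Gain = 210.442 / 184.442 = 1.1410 → 1.141.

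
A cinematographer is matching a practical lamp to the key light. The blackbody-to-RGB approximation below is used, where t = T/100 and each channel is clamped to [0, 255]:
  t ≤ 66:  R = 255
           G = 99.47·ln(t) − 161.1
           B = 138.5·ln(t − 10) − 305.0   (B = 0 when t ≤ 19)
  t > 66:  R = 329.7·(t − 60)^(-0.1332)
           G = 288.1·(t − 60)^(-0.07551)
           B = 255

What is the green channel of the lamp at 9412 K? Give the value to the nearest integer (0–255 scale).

t = 9412/100 = 94.12; the t > 66 branch applies.
G = 288.1·(94.12 − 60)^(-0.07551) = 288.1·34.12^(-0.07551) = 288.1·0.76602 = 220.692.
Rounded: 221.

221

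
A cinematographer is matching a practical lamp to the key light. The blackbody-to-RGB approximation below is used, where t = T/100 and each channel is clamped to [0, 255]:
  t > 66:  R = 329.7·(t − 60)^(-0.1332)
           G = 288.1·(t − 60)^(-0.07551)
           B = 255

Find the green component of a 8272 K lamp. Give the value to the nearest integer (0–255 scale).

t = 8272/100 = 82.72; the t > 66 branch applies.
G = 288.1·(82.72 − 60)^(-0.07551) = 288.1·22.72^(-0.07551) = 288.1·0.78991 = 227.573.
Rounded: 228.

228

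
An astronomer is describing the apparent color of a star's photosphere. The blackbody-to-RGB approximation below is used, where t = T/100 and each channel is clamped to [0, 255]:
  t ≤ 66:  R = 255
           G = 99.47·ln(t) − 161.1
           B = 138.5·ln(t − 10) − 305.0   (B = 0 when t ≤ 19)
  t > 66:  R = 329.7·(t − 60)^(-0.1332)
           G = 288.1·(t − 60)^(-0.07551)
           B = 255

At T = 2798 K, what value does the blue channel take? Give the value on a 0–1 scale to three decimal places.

0.373

t = 2798/100 = 27.98; the t ≤ 66 branch applies.
B = 138.5·ln(27.98 − 10) − 305.0 = 138.5·ln 17.98 − 305.0 = 138.5·2.8893 − 305.0 = 95.163.
On a 0–1 scale: 95.163/255 = 0.3732 → 0.373.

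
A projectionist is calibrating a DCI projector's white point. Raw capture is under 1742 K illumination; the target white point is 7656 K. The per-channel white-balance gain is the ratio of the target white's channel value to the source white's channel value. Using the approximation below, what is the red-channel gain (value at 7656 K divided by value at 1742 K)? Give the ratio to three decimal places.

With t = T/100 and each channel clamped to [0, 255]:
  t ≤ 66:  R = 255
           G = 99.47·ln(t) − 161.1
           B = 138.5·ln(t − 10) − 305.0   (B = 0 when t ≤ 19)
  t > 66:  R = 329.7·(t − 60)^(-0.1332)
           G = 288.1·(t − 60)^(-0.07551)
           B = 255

At 1742 K (t = 17.42):
  R = 255 by definition for t ≤ 66.
At 7656 K (t = 76.56):
  R = 329.7·(76.56 − 60)^(-0.1332) = 329.7·16.56^(-0.1332) = 329.7·0.68805 = 226.851.
Gain = 226.851 / 255.000 = 0.8896 → 0.890.

0.890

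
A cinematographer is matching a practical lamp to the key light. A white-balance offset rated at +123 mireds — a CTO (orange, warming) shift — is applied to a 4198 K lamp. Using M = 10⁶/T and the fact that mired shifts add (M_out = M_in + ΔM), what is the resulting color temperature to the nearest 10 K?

2770 K

M_in = 10⁶/4198 = 238.21 mireds.
M_out = 238.21 + (+123) = 361.21 mireds.
T_out = 10⁶/361.21 = 2768.5 K → 2770 K.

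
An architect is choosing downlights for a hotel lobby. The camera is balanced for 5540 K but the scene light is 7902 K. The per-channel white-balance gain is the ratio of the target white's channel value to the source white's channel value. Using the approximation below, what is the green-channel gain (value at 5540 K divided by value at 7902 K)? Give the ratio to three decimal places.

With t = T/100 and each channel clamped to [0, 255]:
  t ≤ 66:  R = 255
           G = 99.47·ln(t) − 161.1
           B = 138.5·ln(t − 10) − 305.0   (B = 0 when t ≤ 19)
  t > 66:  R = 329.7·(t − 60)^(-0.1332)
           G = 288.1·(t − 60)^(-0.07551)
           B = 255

1.033

At 7902 K (t = 79.02):
  G = 288.1·(79.02 − 60)^(-0.07551) = 288.1·19.02^(-0.07551) = 288.1·0.80058 = 230.648.
At 5540 K (t = 55.4):
  G = 99.47·ln 55.4 − 161.1 = 99.47·4.0146 − 161.1 = 238.230.
Gain = 238.230 / 230.648 = 1.0329 → 1.033.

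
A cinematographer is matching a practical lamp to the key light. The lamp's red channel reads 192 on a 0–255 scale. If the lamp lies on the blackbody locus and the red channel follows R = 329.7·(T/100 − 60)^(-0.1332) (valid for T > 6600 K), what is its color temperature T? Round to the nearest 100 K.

(t − 60)^(-0.1332) = 192/329.7 = 0.58235.
t − 60 = 0.58235^(1/-0.1332) = 0.58235^(-7.508) = 57.929, so t = 117.929.
T = 100·t = 11793 K → 11800 K to the nearest 100 K.

11800 K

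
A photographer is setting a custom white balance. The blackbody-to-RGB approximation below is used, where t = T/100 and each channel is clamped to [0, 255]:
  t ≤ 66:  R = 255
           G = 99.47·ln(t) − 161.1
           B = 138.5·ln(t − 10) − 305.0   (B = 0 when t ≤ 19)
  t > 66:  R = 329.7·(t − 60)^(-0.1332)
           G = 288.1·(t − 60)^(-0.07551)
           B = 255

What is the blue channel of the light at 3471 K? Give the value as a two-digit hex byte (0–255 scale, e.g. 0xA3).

t = 3471/100 = 34.71; the t ≤ 66 branch applies.
B = 138.5·ln(34.71 − 10) − 305.0 = 138.5·ln 24.71 − 305.0 = 138.5·3.2072 − 305.0 = 139.198.
Rounded: 139; in hex, 0x8B.

0x8B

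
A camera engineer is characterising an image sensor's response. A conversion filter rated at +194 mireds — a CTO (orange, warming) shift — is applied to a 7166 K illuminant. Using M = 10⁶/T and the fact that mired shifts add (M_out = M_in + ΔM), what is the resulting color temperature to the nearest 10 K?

M_in = 10⁶/7166 = 139.55 mireds.
M_out = 139.55 + (+194) = 333.55 mireds.
T_out = 10⁶/333.55 = 2998.1 K → 3000 K.

3000 K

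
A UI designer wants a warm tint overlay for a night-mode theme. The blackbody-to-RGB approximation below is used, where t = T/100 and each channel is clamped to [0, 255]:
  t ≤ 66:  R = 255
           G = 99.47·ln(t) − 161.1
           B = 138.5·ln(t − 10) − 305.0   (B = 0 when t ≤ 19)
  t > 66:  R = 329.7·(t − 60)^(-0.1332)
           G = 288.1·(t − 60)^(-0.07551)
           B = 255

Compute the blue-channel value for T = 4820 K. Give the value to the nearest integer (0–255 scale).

t = 4820/100 = 48.2; the t ≤ 66 branch applies.
B = 138.5·ln(48.2 − 10) − 305.0 = 138.5·ln 38.2 − 305.0 = 138.5·3.6428 − 305.0 = 199.533.
Rounded: 200.

200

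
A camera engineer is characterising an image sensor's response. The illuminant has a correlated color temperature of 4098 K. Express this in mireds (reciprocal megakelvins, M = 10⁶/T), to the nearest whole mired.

M = 10⁶ / 4098 = 244.021 → 244 mireds.

244 mireds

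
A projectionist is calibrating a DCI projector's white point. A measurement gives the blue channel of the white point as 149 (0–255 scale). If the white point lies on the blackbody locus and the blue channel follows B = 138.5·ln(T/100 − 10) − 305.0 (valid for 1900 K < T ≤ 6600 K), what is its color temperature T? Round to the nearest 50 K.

3650 K

ln(t − 10) = (149 + 305.0) / 138.5 = 3.2780.
t − 10 = e^3.2780 = 26.522, so t = 36.522.
T = 100·t = 3652 K → 3650 K to the nearest 50 K.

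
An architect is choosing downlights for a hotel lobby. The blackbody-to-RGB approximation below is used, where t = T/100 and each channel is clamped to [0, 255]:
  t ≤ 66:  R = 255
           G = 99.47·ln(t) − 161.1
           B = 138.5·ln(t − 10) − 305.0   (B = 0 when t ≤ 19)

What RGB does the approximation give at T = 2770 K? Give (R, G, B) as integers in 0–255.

t = 2770/100 = 27.7; the t ≤ 66 branch applies.
R = 255 by definition for t ≤ 66.
G = 99.47·ln 27.7 − 161.1 = 99.47·3.3214 − 161.1 = 169.283.
B = 138.5·ln(27.7 − 10) − 305.0 = 138.5·ln 17.7 − 305.0 = 138.5·2.8736 − 305.0 = 92.989.
Rounded: (255, 169, 93).

(255, 169, 93)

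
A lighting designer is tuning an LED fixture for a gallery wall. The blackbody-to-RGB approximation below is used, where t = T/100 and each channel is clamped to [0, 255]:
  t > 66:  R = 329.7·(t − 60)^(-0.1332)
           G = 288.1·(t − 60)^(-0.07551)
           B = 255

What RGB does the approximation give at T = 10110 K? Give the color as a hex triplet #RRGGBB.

t = 10110/100 = 101.1; the t > 66 branch applies.
R = 329.7·(101.1 − 60)^(-0.1332) = 329.7·41.1^(-0.1332) = 329.7·0.60959 = 200.981.
G = 288.1·(101.1 − 60)^(-0.07551) = 288.1·41.1^(-0.07551) = 288.1·0.75533 = 217.612.
B = 255 by definition for t > 66.
Rounded: (201, 218, 255).
In hex: #C9DAFF.

#C9DAFF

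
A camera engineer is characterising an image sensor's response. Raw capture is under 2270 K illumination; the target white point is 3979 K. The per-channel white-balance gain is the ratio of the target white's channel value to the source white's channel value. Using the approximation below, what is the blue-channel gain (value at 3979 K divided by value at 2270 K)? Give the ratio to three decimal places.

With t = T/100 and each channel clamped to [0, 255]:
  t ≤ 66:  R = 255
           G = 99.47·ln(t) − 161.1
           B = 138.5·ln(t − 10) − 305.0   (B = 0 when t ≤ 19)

At 2270 K (t = 22.7):
  B = 138.5·ln(22.7 − 10) − 305.0 = 138.5·ln 12.7 − 305.0 = 138.5·2.5416 − 305.0 = 47.012.
At 3979 K (t = 39.79):
  B = 138.5·ln(39.79 − 10) − 305.0 = 138.5·ln 29.79 − 305.0 = 138.5·3.3942 − 305.0 = 165.093.
Gain = 165.093 / 47.012 = 3.5117 → 3.512.

3.512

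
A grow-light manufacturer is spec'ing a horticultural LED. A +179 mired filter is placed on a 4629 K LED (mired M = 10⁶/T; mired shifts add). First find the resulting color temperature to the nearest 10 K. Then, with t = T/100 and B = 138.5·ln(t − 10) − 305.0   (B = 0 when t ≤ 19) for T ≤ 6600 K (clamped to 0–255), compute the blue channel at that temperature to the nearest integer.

73

M_in = 10⁶/4629 = 216.03; M_out = 216.03 + (+179) = 395.03.
T_out = 10⁶/395.03 = 2531.5 K → 2530 K; t = 25.3.
B = 138.5·ln(25.3 − 10) − 305.0 = 138.5·ln 15.3 − 305.0 = 138.5·2.7279 − 305.0 = 72.808.
Rounded: 73.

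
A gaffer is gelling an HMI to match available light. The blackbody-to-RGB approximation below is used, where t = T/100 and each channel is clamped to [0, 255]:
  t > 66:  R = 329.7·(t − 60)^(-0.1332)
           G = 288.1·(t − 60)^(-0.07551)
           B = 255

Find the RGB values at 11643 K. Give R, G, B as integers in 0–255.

t = 11643/100 = 116.43; the t > 66 branch applies.
R = 329.7·(116.43 − 60)^(-0.1332) = 329.7·56.43^(-0.1332) = 329.7·0.58438 = 192.672.
G = 288.1·(116.43 − 60)^(-0.07551) = 288.1·56.43^(-0.07551) = 288.1·0.73747 = 212.465.
B = 255 by definition for t > 66.
Rounded: (193, 212, 255).

R=193, G=212, B=255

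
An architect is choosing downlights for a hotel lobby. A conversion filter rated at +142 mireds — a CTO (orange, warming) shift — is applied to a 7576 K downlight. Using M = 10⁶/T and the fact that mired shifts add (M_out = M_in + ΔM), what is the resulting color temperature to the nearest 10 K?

3650 K

M_in = 10⁶/7576 = 132.00 mireds.
M_out = 132.00 + (+142) = 274.00 mireds.
T_out = 10⁶/274.00 = 3649.7 K → 3650 K.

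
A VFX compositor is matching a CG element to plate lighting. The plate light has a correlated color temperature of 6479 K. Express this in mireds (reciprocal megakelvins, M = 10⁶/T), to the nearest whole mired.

154 mireds

M = 10⁶ / 6479 = 154.345 → 154 mireds.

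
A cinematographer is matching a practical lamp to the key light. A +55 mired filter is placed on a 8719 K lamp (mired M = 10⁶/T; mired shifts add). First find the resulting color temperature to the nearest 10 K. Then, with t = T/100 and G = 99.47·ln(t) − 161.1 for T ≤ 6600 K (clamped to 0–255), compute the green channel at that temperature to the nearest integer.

244

M_in = 10⁶/8719 = 114.69; M_out = 114.69 + (+55) = 169.69.
T_out = 10⁶/169.69 = 5893.0 K → 5890 K; t = 58.9.
G = 99.47·ln 58.9 − 161.1 = 99.47·4.0758 − 161.1 = 244.324.
Rounded: 244.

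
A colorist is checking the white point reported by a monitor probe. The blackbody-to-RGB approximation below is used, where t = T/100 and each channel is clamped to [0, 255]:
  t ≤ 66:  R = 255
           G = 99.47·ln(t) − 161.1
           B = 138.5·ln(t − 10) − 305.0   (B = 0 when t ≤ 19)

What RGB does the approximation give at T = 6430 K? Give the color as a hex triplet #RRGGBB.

t = 6430/100 = 64.3; the t ≤ 66 branch applies.
R = 255 by definition for t ≤ 66.
G = 99.47·ln 64.3 − 161.1 = 99.47·4.1636 − 161.1 = 253.049.
B = 138.5·ln(64.3 − 10) − 305.0 = 138.5·ln 54.3 − 305.0 = 138.5·3.9945 − 305.0 = 248.242.
Rounded: (255, 253, 248).
In hex: #FFFDF8.

#FFFDF8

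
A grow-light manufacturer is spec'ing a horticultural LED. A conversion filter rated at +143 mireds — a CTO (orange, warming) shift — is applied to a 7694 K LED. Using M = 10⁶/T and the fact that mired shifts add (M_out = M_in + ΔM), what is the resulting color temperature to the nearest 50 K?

M_in = 10⁶/7694 = 129.97 mireds.
M_out = 129.97 + (+143) = 272.97 mireds.
T_out = 10⁶/272.97 = 3663.4 K → 3650 K.

3650 K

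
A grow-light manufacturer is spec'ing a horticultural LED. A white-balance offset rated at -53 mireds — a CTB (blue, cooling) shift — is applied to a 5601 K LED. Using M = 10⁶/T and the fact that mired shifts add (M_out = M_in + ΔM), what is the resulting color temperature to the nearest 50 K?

M_in = 10⁶/5601 = 178.54 mireds.
M_out = 178.54 + (-53) = 125.54 mireds.
T_out = 10⁶/125.54 = 7965.6 K → 7950 K.

7950 K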